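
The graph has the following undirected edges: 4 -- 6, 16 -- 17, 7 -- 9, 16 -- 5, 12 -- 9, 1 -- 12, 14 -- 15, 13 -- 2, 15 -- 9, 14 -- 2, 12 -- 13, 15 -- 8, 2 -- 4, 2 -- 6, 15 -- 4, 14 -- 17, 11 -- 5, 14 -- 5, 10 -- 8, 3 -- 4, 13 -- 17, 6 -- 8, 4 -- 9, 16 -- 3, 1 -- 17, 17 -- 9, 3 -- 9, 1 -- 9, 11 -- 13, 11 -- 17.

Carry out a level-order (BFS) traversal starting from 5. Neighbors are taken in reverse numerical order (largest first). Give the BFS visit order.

5 -> 16 -> 14 -> 11 -> 17 -> 3 -> 15 -> 2 -> 13 -> 9 -> 1 -> 4 -> 8 -> 6 -> 12 -> 7 -> 10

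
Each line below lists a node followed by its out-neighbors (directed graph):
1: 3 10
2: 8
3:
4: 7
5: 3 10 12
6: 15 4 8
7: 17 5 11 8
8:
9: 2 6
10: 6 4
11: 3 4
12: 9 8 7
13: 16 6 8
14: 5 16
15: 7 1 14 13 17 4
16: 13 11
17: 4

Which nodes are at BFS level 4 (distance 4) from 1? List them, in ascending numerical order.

5, 11, 13, 14, 17

Level 0: 1
Level 1: 3, 10
Level 2: 4, 6
Level 3: 7, 8, 15
Level 4: 5, 11, 13, 14, 17
Level 5: 12, 16
Level 6: 9
Level 7: 2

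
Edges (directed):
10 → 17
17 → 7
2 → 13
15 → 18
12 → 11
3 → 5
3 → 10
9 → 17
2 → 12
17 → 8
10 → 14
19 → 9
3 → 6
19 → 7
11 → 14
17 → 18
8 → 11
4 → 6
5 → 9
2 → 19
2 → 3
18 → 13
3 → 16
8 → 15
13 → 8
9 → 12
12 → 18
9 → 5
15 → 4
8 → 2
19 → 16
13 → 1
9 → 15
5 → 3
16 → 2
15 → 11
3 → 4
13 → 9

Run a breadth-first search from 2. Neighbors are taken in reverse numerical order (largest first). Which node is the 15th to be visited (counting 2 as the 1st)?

5

Visit 2; enqueue 19, 13, 12, 3 → queue [19, 13, 12, 3]
Visit 19; enqueue 16, 9, 7 → queue [13, 12, 3, 16, 9, 7]
Visit 13; enqueue 8, 1 → queue [12, 3, 16, 9, 7, 8, 1]
Visit 12; enqueue 18, 11 → queue [3, 16, 9, 7, 8, 1, 18, 11]
Visit 3; enqueue 10, 6, 5, 4 → queue [16, 9, 7, 8, 1, 18, 11, 10, 6, 5, 4]
Visit 16 → queue [9, 7, 8, 1, 18, 11, 10, 6, 5, 4]
Visit 9; enqueue 17, 15 → queue [7, 8, 1, 18, 11, 10, 6, 5, 4, 17, 15]
Visit 7 → queue [8, 1, 18, 11, 10, 6, 5, 4, 17, 15]
Visit 8 → queue [1, 18, 11, 10, 6, 5, 4, 17, 15]
Visit 1 → queue [18, 11, 10, 6, 5, 4, 17, 15]
Visit 18 → queue [11, 10, 6, 5, 4, 17, 15]
Visit 11; enqueue 14 → queue [10, 6, 5, 4, 17, 15, 14]
Visit 10 → queue [6, 5, 4, 17, 15, 14]
Visit 6 → queue [5, 4, 17, 15, 14]
Visit 5 → queue [4, 17, 15, 14]
Visit 4 → queue [17, 15, 14]
Visit 17 → queue [15, 14]
Visit 15 → queue [14]
Visit 14 → queue []

Visit order: 2, 19, 13, 12, 3, 16, 9, 7, 8, 1, 18, 11, 10, 6, 5, 4, 17, 15, 14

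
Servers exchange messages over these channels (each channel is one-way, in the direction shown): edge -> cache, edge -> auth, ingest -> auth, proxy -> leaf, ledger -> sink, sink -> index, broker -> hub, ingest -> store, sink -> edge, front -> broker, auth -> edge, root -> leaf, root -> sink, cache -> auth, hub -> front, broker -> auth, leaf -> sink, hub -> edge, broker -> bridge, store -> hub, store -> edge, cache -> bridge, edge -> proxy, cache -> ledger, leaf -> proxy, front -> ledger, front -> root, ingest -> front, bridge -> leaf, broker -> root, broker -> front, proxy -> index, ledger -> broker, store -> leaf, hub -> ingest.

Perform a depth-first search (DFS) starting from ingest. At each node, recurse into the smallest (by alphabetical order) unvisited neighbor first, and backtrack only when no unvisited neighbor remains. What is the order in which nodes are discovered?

ingest → auth → edge → cache → bridge → leaf → proxy → index → sink → ledger → broker → front → root → hub → store

Visit ingest
ingest → auth
auth → edge
edge → cache
cache → bridge
bridge → leaf
leaf → proxy
proxy → index
leaf → sink
cache → ledger
ledger → broker
broker → front
front → root
broker → hub
ingest → store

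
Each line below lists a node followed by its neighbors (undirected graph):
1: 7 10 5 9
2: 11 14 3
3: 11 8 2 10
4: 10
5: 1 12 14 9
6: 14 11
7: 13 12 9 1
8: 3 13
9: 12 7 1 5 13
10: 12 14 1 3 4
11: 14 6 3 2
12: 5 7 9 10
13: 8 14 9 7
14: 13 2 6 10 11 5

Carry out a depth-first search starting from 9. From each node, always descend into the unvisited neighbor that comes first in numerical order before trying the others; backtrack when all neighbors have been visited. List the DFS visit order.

9 -> 1 -> 5 -> 12 -> 7 -> 13 -> 8 -> 3 -> 2 -> 11 -> 6 -> 14 -> 10 -> 4

Visit 9
9 → 1
1 → 5
5 → 12
12 → 7
7 → 13
13 → 8
8 → 3
3 → 2
2 → 11
11 → 6
6 → 14
14 → 10
10 → 4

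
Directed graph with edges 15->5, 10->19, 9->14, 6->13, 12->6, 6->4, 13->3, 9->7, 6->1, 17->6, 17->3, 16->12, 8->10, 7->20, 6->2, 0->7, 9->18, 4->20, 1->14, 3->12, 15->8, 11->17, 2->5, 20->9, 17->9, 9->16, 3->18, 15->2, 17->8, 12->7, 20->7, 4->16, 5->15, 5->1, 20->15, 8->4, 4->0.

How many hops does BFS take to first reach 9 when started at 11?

2

Level 0: 11
Level 1: 17
Level 2: 3, 6, 8, 9
Level 3: 1, 2, 4, 7, 10, 12, 13, 14, 16, 18
Level 4: 0, 5, 19, 20
Level 5: 15
9 first appears at level 2.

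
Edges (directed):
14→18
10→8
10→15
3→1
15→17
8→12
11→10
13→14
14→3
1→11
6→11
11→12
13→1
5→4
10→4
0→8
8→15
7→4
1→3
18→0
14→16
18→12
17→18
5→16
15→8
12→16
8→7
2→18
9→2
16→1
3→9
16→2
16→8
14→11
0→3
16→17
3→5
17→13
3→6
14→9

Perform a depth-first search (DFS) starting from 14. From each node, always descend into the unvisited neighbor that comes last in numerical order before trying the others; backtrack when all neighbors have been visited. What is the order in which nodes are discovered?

14, 18, 12, 16, 17, 13, 1, 11, 10, 15, 8, 7, 4, 3, 9, 2, 6, 5, 0

Visit 14
14 → 18
18 → 12
12 → 16
16 → 17
17 → 13
13 → 1
1 → 11
11 → 10
10 → 15
15 → 8
8 → 7
7 → 4
1 → 3
3 → 9
9 → 2
3 → 6
3 → 5
18 → 0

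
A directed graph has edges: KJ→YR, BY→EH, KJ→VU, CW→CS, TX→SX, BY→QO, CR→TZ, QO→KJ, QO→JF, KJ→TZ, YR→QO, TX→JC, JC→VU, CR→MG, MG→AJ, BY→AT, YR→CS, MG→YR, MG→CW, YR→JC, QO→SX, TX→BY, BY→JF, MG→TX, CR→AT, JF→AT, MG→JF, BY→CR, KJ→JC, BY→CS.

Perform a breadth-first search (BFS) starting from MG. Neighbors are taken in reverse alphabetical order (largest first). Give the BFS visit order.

Visit MG; enqueue YR, TX, JF, CW, AJ → queue [YR, TX, JF, CW, AJ]
Visit YR; enqueue QO, JC, CS → queue [TX, JF, CW, AJ, QO, JC, CS]
Visit TX; enqueue SX, BY → queue [JF, CW, AJ, QO, JC, CS, SX, BY]
Visit JF; enqueue AT → queue [CW, AJ, QO, JC, CS, SX, BY, AT]
Visit CW → queue [AJ, QO, JC, CS, SX, BY, AT]
Visit AJ → queue [QO, JC, CS, SX, BY, AT]
Visit QO; enqueue KJ → queue [JC, CS, SX, BY, AT, KJ]
Visit JC; enqueue VU → queue [CS, SX, BY, AT, KJ, VU]
Visit CS → queue [SX, BY, AT, KJ, VU]
Visit SX → queue [BY, AT, KJ, VU]
Visit BY; enqueue EH, CR → queue [AT, KJ, VU, EH, CR]
Visit AT → queue [KJ, VU, EH, CR]
Visit KJ; enqueue TZ → queue [VU, EH, CR, TZ]
Visit VU → queue [EH, CR, TZ]
Visit EH → queue [CR, TZ]
Visit CR → queue [TZ]
Visit TZ → queue []

MG -> YR -> TX -> JF -> CW -> AJ -> QO -> JC -> CS -> SX -> BY -> AT -> KJ -> VU -> EH -> CR -> TZ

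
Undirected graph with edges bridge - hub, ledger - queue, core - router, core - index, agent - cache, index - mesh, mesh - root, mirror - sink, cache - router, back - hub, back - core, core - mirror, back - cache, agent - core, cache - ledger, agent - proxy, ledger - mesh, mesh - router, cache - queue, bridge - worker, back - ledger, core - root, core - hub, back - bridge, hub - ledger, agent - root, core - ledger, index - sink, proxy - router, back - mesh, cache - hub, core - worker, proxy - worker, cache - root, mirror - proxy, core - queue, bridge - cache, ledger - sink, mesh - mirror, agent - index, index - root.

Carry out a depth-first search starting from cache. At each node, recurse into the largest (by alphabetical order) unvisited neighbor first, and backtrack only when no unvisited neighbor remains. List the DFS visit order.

Visit cache
cache → router
router → proxy
proxy → worker
worker → core
core → root
root → mesh
mesh → mirror
mirror → sink
sink → ledger
ledger → queue
ledger → hub
hub → bridge
bridge → back
sink → index
index → agent

cache, router, proxy, worker, core, root, mesh, mirror, sink, ledger, queue, hub, bridge, back, index, agent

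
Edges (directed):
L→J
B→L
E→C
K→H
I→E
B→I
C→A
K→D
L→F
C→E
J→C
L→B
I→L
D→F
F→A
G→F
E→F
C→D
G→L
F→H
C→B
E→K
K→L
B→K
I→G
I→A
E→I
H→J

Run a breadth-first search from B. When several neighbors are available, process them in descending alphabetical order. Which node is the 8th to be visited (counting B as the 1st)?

D

Visit B; enqueue L, K, I → queue [L, K, I]
Visit L; enqueue J, F → queue [K, I, J, F]
Visit K; enqueue H, D → queue [I, J, F, H, D]
Visit I; enqueue G, E, A → queue [J, F, H, D, G, E, A]
Visit J; enqueue C → queue [F, H, D, G, E, A, C]
Visit F → queue [H, D, G, E, A, C]
Visit H → queue [D, G, E, A, C]
Visit D → queue [G, E, A, C]
Visit G → queue [E, A, C]
Visit E → queue [A, C]
Visit A → queue [C]
Visit C → queue []

Visit order: B, L, K, I, J, F, H, D, G, E, A, C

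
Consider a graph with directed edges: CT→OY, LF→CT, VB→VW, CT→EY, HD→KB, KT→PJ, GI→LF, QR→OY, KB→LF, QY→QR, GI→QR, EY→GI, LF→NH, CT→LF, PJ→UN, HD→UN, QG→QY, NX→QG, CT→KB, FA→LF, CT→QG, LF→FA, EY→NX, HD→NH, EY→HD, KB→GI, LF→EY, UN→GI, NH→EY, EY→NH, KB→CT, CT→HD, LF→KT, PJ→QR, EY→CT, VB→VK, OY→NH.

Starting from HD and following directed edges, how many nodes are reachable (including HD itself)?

BFS from HD visits: HD, UN, NH, KB, GI, EY, LF, CT, QR, NX, KT, FA, QG, OY, PJ, QY
Reachable nodes: 16 of 19 total.

16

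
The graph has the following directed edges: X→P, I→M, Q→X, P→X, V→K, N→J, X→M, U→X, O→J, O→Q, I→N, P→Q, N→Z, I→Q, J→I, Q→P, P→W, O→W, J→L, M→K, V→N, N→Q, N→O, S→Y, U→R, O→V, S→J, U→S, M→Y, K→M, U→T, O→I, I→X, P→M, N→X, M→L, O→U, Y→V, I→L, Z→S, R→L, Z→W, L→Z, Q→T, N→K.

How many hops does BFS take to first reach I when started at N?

Level 0: N
Level 1: J, K, O, Q, X, Z
Level 2: I, L, M, P, S, T, U, V, W
Level 3: R, Y
I first appears at level 2.

2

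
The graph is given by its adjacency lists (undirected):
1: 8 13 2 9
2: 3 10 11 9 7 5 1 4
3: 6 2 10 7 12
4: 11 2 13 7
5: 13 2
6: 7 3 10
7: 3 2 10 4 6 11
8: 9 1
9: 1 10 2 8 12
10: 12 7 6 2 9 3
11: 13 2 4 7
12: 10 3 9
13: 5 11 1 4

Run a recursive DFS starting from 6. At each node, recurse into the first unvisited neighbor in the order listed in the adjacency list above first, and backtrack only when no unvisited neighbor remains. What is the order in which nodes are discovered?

Visit 6
6 → 7
7 → 3
3 → 2
2 → 10
10 → 12
12 → 9
9 → 1
1 → 8
1 → 13
13 → 5
13 → 11
11 → 4

6 → 7 → 3 → 2 → 10 → 12 → 9 → 1 → 8 → 13 → 5 → 11 → 4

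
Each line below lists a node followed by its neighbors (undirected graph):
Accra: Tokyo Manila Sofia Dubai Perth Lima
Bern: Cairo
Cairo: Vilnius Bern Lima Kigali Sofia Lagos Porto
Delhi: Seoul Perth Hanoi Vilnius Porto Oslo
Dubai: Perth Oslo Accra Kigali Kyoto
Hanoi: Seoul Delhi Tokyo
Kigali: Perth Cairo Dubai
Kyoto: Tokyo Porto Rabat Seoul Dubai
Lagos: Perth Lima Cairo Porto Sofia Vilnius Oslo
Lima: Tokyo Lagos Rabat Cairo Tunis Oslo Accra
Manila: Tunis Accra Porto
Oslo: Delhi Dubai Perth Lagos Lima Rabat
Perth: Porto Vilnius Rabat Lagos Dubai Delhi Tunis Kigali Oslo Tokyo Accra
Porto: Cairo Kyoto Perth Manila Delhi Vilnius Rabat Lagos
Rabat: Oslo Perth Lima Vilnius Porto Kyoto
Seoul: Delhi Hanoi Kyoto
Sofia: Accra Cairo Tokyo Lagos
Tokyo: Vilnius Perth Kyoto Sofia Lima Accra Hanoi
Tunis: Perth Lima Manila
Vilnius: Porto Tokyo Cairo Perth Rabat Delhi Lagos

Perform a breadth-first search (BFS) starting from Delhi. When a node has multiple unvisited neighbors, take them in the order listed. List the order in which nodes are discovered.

Visit Delhi; enqueue Seoul, Perth, Hanoi, Vilnius, Porto, Oslo → queue [Seoul, Perth, Hanoi, Vilnius, Porto, Oslo]
Visit Seoul; enqueue Kyoto → queue [Perth, Hanoi, Vilnius, Porto, Oslo, Kyoto]
Visit Perth; enqueue Rabat, Lagos, Dubai, Tunis, Kigali, Tokyo, Accra → queue [Hanoi, Vilnius, Porto, Oslo, Kyoto, Rabat, Lagos, Dubai, Tunis, Kigali, Tokyo, Accra]
Visit Hanoi → queue [Vilnius, Porto, Oslo, Kyoto, Rabat, Lagos, Dubai, Tunis, Kigali, Tokyo, Accra]
Visit Vilnius; enqueue Cairo → queue [Porto, Oslo, Kyoto, Rabat, Lagos, Dubai, Tunis, Kigali, Tokyo, Accra, Cairo]
Visit Porto; enqueue Manila → queue [Oslo, Kyoto, Rabat, Lagos, Dubai, Tunis, Kigali, Tokyo, Accra, Cairo, Manila]
Visit Oslo; enqueue Lima → queue [Kyoto, Rabat, Lagos, Dubai, Tunis, Kigali, Tokyo, Accra, Cairo, Manila, Lima]
Visit Kyoto → queue [Rabat, Lagos, Dubai, Tunis, Kigali, Tokyo, Accra, Cairo, Manila, Lima]
Visit Rabat → queue [Lagos, Dubai, Tunis, Kigali, Tokyo, Accra, Cairo, Manila, Lima]
Visit Lagos; enqueue Sofia → queue [Dubai, Tunis, Kigali, Tokyo, Accra, Cairo, Manila, Lima, Sofia]
Visit Dubai → queue [Tunis, Kigali, Tokyo, Accra, Cairo, Manila, Lima, Sofia]
Visit Tunis → queue [Kigali, Tokyo, Accra, Cairo, Manila, Lima, Sofia]
Visit Kigali → queue [Tokyo, Accra, Cairo, Manila, Lima, Sofia]
Visit Tokyo → queue [Accra, Cairo, Manila, Lima, Sofia]
Visit Accra → queue [Cairo, Manila, Lima, Sofia]
Visit Cairo; enqueue Bern → queue [Manila, Lima, Sofia, Bern]
Visit Manila → queue [Lima, Sofia, Bern]
Visit Lima → queue [Sofia, Bern]
Visit Sofia → queue [Bern]
Visit Bern → queue []

Delhi, Seoul, Perth, Hanoi, Vilnius, Porto, Oslo, Kyoto, Rabat, Lagos, Dubai, Tunis, Kigali, Tokyo, Accra, Cairo, Manila, Lima, Sofia, Bern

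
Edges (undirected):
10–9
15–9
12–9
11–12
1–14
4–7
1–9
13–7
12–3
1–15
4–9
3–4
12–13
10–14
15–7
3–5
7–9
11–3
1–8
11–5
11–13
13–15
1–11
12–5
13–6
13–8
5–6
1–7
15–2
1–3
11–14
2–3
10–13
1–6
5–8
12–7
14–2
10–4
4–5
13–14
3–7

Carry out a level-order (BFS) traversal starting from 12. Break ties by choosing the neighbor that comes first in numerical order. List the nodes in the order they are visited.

12 -> 3 -> 5 -> 7 -> 9 -> 11 -> 13 -> 1 -> 2 -> 4 -> 6 -> 8 -> 15 -> 10 -> 14

Visit 12; enqueue 3, 5, 7, 9, 11, 13 → queue [3, 5, 7, 9, 11, 13]
Visit 3; enqueue 1, 2, 4 → queue [5, 7, 9, 11, 13, 1, 2, 4]
Visit 5; enqueue 6, 8 → queue [7, 9, 11, 13, 1, 2, 4, 6, 8]
Visit 7; enqueue 15 → queue [9, 11, 13, 1, 2, 4, 6, 8, 15]
Visit 9; enqueue 10 → queue [11, 13, 1, 2, 4, 6, 8, 15, 10]
Visit 11; enqueue 14 → queue [13, 1, 2, 4, 6, 8, 15, 10, 14]
Visit 13 → queue [1, 2, 4, 6, 8, 15, 10, 14]
Visit 1 → queue [2, 4, 6, 8, 15, 10, 14]
Visit 2 → queue [4, 6, 8, 15, 10, 14]
Visit 4 → queue [6, 8, 15, 10, 14]
Visit 6 → queue [8, 15, 10, 14]
Visit 8 → queue [15, 10, 14]
Visit 15 → queue [10, 14]
Visit 10 → queue [14]
Visit 14 → queue []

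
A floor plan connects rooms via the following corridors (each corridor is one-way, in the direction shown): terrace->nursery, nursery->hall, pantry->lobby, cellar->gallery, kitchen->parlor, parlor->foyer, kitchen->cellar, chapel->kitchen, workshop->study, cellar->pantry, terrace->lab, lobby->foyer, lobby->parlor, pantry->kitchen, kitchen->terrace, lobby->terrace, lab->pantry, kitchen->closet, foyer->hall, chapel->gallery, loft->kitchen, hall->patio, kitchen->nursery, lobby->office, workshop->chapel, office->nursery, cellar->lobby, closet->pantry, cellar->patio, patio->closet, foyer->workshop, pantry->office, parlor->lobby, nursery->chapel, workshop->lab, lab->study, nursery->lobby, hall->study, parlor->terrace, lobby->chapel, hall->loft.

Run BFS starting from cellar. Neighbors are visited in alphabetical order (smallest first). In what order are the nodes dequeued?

cellar → gallery → lobby → pantry → patio → chapel → foyer → office → parlor → terrace → kitchen → closet → hall → workshop → nursery → lab → loft → study

Visit cellar; enqueue gallery, lobby, pantry, patio → queue [gallery, lobby, pantry, patio]
Visit gallery → queue [lobby, pantry, patio]
Visit lobby; enqueue chapel, foyer, office, parlor, terrace → queue [pantry, patio, chapel, foyer, office, parlor, terrace]
Visit pantry; enqueue kitchen → queue [patio, chapel, foyer, office, parlor, terrace, kitchen]
Visit patio; enqueue closet → queue [chapel, foyer, office, parlor, terrace, kitchen, closet]
Visit chapel → queue [foyer, office, parlor, terrace, kitchen, closet]
Visit foyer; enqueue hall, workshop → queue [office, parlor, terrace, kitchen, closet, hall, workshop]
Visit office; enqueue nursery → queue [parlor, terrace, kitchen, closet, hall, workshop, nursery]
Visit parlor → queue [terrace, kitchen, closet, hall, workshop, nursery]
Visit terrace; enqueue lab → queue [kitchen, closet, hall, workshop, nursery, lab]
Visit kitchen → queue [closet, hall, workshop, nursery, lab]
Visit closet → queue [hall, workshop, nursery, lab]
Visit hall; enqueue loft, study → queue [workshop, nursery, lab, loft, study]
Visit workshop → queue [nursery, lab, loft, study]
Visit nursery → queue [lab, loft, study]
Visit lab → queue [loft, study]
Visit loft → queue [study]
Visit study → queue []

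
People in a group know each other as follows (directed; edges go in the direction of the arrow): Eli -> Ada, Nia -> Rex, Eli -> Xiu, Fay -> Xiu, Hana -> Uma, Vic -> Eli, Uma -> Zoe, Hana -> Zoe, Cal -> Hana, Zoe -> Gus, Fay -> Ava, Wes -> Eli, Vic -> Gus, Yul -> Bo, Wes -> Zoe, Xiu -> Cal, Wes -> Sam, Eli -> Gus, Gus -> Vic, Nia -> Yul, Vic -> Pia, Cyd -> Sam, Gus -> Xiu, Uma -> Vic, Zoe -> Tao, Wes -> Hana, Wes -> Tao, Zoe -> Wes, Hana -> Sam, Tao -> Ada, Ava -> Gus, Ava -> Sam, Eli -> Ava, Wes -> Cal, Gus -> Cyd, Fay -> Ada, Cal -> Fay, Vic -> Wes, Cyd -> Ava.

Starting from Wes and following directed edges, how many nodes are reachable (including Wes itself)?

16

BFS from Wes visits: Wes, Cal, Eli, Hana, Sam, Tao, Zoe, Fay, Ada, Ava, Gus, Xiu, Uma, Cyd, Vic, Pia
Reachable nodes: 16 of 20 total.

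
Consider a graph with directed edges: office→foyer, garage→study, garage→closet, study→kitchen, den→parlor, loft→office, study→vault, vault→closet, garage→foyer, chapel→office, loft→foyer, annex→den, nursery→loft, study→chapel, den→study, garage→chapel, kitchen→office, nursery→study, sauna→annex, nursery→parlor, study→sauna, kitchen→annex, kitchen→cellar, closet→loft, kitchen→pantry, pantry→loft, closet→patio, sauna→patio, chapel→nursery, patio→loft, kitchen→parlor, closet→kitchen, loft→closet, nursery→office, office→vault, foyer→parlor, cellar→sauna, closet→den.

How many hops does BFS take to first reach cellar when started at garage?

3

Level 0: garage
Level 1: chapel, closet, foyer, study
Level 2: den, kitchen, loft, nursery, office, parlor, patio, sauna, vault
Level 3: annex, cellar, pantry
cellar first appears at level 3.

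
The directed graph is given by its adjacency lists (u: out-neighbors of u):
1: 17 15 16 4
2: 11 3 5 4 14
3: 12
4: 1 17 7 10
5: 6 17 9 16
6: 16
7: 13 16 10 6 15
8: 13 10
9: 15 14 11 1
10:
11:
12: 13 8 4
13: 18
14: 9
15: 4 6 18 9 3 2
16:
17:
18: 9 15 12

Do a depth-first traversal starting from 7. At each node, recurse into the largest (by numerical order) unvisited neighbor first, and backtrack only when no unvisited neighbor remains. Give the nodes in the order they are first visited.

7 16 15 18 12 13 8 10 4 17 1 9 14 11 6 3 2 5

Visit 7
7 → 16
7 → 15
15 → 18
18 → 12
12 → 13
12 → 8
8 → 10
12 → 4
4 → 17
4 → 1
18 → 9
9 → 14
9 → 11
15 → 6
15 → 3
15 → 2
2 → 5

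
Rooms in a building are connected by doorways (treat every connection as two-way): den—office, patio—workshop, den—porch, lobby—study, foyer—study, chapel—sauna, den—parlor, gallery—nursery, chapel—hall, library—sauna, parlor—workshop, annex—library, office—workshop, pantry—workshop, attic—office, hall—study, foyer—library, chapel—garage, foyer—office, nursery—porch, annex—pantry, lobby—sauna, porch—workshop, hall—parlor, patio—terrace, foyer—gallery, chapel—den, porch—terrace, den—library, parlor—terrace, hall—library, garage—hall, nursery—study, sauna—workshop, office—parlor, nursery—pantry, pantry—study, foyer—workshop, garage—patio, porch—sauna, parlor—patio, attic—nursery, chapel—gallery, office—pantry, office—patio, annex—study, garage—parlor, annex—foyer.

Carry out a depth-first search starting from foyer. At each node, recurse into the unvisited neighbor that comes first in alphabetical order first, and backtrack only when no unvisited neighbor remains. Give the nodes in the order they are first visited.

Visit foyer
foyer → annex
annex → library
library → den
den → chapel
chapel → gallery
gallery → nursery
nursery → attic
attic → office
office → pantry
pantry → study
study → hall
hall → garage
garage → parlor
parlor → patio
patio → terrace
terrace → porch
porch → sauna
sauna → lobby
sauna → workshop

foyer → annex → library → den → chapel → gallery → nursery → attic → office → pantry → study → hall → garage → parlor → patio → terrace → porch → sauna → lobby → workshop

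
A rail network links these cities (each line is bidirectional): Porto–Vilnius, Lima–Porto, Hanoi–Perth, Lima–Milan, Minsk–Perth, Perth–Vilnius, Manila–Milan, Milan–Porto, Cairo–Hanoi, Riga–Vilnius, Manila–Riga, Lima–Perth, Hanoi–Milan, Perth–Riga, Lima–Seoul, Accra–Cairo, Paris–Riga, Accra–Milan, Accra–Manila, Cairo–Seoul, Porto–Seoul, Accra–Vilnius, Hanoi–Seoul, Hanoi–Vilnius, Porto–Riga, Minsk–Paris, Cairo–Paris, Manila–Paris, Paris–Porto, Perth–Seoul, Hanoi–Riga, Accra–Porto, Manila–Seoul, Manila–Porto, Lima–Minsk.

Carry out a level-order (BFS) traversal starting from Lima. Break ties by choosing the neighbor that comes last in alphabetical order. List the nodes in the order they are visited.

Visit Lima; enqueue Seoul, Porto, Perth, Minsk, Milan → queue [Seoul, Porto, Perth, Minsk, Milan]
Visit Seoul; enqueue Manila, Hanoi, Cairo → queue [Porto, Perth, Minsk, Milan, Manila, Hanoi, Cairo]
Visit Porto; enqueue Vilnius, Riga, Paris, Accra → queue [Perth, Minsk, Milan, Manila, Hanoi, Cairo, Vilnius, Riga, Paris, Accra]
Visit Perth → queue [Minsk, Milan, Manila, Hanoi, Cairo, Vilnius, Riga, Paris, Accra]
Visit Minsk → queue [Milan, Manila, Hanoi, Cairo, Vilnius, Riga, Paris, Accra]
Visit Milan → queue [Manila, Hanoi, Cairo, Vilnius, Riga, Paris, Accra]
Visit Manila → queue [Hanoi, Cairo, Vilnius, Riga, Paris, Accra]
Visit Hanoi → queue [Cairo, Vilnius, Riga, Paris, Accra]
Visit Cairo → queue [Vilnius, Riga, Paris, Accra]
Visit Vilnius → queue [Riga, Paris, Accra]
Visit Riga → queue [Paris, Accra]
Visit Paris → queue [Accra]
Visit Accra → queue []

Lima, Seoul, Porto, Perth, Minsk, Milan, Manila, Hanoi, Cairo, Vilnius, Riga, Paris, Accra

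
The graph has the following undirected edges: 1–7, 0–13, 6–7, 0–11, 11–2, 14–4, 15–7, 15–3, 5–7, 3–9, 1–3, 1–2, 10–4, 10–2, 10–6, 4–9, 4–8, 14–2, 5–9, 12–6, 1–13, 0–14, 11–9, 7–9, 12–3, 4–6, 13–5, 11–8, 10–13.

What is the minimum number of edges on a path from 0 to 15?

4

Level 0: 0
Level 1: 11, 13, 14
Level 2: 1, 2, 4, 5, 8, 9, 10
Level 3: 3, 6, 7
Level 4: 12, 15
15 first appears at level 4.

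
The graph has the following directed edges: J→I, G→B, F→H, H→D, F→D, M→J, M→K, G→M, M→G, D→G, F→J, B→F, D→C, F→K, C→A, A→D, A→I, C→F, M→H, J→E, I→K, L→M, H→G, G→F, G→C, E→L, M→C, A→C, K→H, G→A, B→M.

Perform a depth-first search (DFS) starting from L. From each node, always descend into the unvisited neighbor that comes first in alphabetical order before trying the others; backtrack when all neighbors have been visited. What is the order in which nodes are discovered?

L → M → C → A → D → G → B → F → H → J → E → I → K

Visit L
L → M
M → C
C → A
A → D
D → G
G → B
B → F
F → H
F → J
J → E
J → I
I → K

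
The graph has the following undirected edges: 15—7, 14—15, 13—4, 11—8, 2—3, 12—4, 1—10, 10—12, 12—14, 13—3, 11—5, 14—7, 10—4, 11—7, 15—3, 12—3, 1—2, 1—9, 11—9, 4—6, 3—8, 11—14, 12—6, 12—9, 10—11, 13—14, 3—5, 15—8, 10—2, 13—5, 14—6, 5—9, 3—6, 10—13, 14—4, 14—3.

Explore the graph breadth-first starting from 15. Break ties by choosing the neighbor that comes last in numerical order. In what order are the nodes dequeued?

Visit 15; enqueue 14, 8, 7, 3 → queue [14, 8, 7, 3]
Visit 14; enqueue 13, 12, 11, 6, 4 → queue [8, 7, 3, 13, 12, 11, 6, 4]
Visit 8 → queue [7, 3, 13, 12, 11, 6, 4]
Visit 7 → queue [3, 13, 12, 11, 6, 4]
Visit 3; enqueue 5, 2 → queue [13, 12, 11, 6, 4, 5, 2]
Visit 13; enqueue 10 → queue [12, 11, 6, 4, 5, 2, 10]
Visit 12; enqueue 9 → queue [11, 6, 4, 5, 2, 10, 9]
Visit 11 → queue [6, 4, 5, 2, 10, 9]
Visit 6 → queue [4, 5, 2, 10, 9]
Visit 4 → queue [5, 2, 10, 9]
Visit 5 → queue [2, 10, 9]
Visit 2; enqueue 1 → queue [10, 9, 1]
Visit 10 → queue [9, 1]
Visit 9 → queue [1]
Visit 1 → queue []

15, 14, 8, 7, 3, 13, 12, 11, 6, 4, 5, 2, 10, 9, 1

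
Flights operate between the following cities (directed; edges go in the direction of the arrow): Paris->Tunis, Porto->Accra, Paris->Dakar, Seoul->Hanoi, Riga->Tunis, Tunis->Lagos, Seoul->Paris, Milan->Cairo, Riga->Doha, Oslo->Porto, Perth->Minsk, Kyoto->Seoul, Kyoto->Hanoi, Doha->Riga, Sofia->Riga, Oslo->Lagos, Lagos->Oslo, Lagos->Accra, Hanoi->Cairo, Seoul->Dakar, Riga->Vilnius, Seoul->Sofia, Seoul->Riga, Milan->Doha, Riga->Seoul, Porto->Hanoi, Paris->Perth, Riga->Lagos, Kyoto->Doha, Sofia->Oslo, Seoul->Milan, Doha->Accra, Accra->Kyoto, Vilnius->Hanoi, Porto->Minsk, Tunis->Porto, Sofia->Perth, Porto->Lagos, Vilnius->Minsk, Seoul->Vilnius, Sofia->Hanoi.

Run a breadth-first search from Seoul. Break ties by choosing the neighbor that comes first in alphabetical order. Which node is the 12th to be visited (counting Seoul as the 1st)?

Tunis

Visit Seoul; enqueue Dakar, Hanoi, Milan, Paris, Riga, Sofia, Vilnius → queue [Dakar, Hanoi, Milan, Paris, Riga, Sofia, Vilnius]
Visit Dakar → queue [Hanoi, Milan, Paris, Riga, Sofia, Vilnius]
Visit Hanoi; enqueue Cairo → queue [Milan, Paris, Riga, Sofia, Vilnius, Cairo]
Visit Milan; enqueue Doha → queue [Paris, Riga, Sofia, Vilnius, Cairo, Doha]
Visit Paris; enqueue Perth, Tunis → queue [Riga, Sofia, Vilnius, Cairo, Doha, Perth, Tunis]
Visit Riga; enqueue Lagos → queue [Sofia, Vilnius, Cairo, Doha, Perth, Tunis, Lagos]
Visit Sofia; enqueue Oslo → queue [Vilnius, Cairo, Doha, Perth, Tunis, Lagos, Oslo]
Visit Vilnius; enqueue Minsk → queue [Cairo, Doha, Perth, Tunis, Lagos, Oslo, Minsk]
Visit Cairo → queue [Doha, Perth, Tunis, Lagos, Oslo, Minsk]
Visit Doha; enqueue Accra → queue [Perth, Tunis, Lagos, Oslo, Minsk, Accra]
Visit Perth → queue [Tunis, Lagos, Oslo, Minsk, Accra]
Visit Tunis; enqueue Porto → queue [Lagos, Oslo, Minsk, Accra, Porto]
Visit Lagos → queue [Oslo, Minsk, Accra, Porto]
Visit Oslo → queue [Minsk, Accra, Porto]
Visit Minsk → queue [Accra, Porto]
Visit Accra; enqueue Kyoto → queue [Porto, Kyoto]
Visit Porto → queue [Kyoto]
Visit Kyoto → queue []

Visit order: Seoul, Dakar, Hanoi, Milan, Paris, Riga, Sofia, Vilnius, Cairo, Doha, Perth, Tunis, Lagos, Oslo, Minsk, Accra, Porto, Kyoto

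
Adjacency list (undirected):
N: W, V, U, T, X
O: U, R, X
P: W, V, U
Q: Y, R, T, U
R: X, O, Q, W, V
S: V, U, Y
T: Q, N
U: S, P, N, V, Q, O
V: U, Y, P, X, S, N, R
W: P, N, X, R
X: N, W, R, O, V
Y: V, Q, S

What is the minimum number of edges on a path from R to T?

2

Level 0: R
Level 1: O, Q, V, W, X
Level 2: N, P, S, T, U, Y
T first appears at level 2.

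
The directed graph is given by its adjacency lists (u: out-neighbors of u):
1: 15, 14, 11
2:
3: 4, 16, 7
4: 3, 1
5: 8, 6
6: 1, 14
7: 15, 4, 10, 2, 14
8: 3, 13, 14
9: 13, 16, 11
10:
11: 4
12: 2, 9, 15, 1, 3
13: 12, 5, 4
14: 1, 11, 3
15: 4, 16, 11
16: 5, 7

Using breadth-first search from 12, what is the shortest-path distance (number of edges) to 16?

2

Level 0: 12
Level 1: 1, 2, 3, 9, 15
Level 2: 4, 7, 11, 13, 14, 16
Level 3: 5, 10
Level 4: 6, 8
16 first appears at level 2.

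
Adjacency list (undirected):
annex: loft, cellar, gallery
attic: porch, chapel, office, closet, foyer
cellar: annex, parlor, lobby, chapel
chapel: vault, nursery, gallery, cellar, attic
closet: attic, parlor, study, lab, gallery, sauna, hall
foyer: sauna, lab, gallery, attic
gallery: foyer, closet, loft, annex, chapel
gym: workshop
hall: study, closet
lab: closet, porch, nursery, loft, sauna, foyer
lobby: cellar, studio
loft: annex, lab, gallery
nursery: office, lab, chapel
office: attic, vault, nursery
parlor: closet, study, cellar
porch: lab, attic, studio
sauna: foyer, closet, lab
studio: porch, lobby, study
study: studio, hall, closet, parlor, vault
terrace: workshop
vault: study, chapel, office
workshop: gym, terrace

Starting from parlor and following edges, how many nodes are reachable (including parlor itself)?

BFS from parlor visits: parlor, closet, study, cellar, attic, lab, gallery, sauna, hall, studio, vault, annex, lobby, chapel, porch, office, foyer, nursery, loft
Reachable nodes: 19 of 22 total.

19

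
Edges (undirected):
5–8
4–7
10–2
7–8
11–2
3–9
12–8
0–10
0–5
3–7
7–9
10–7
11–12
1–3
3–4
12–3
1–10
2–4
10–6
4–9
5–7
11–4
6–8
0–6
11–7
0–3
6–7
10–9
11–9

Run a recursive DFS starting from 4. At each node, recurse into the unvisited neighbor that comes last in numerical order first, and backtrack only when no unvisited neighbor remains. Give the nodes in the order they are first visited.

Visit 4
4 → 11
11 → 12
12 → 8
8 → 7
7 → 10
10 → 9
9 → 3
3 → 1
3 → 0
0 → 6
0 → 5
10 → 2

4 → 11 → 12 → 8 → 7 → 10 → 9 → 3 → 1 → 0 → 6 → 5 → 2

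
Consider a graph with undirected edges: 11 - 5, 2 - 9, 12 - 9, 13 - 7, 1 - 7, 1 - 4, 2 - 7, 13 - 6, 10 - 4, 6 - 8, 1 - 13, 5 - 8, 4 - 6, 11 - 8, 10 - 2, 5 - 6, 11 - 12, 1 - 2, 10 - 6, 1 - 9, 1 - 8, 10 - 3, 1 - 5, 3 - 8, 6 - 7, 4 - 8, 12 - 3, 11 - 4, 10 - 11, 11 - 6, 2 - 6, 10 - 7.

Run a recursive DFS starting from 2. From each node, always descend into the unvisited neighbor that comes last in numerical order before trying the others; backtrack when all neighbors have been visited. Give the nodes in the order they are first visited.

2, 10, 11, 12, 9, 1, 13, 7, 6, 8, 5, 4, 3

Visit 2
2 → 10
10 → 11
11 → 12
12 → 9
9 → 1
1 → 13
13 → 7
7 → 6
6 → 8
8 → 5
8 → 4
8 → 3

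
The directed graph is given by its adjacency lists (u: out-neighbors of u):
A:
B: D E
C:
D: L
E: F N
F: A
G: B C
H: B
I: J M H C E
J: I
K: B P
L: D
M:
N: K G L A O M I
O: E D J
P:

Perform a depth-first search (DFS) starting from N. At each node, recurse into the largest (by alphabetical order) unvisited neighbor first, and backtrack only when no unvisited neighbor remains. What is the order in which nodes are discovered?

Visit N
N → O
O → J
J → I
I → M
I → H
H → B
B → E
E → F
F → A
B → D
D → L
I → C
N → K
K → P
N → G

N, O, J, I, M, H, B, E, F, A, D, L, C, K, P, G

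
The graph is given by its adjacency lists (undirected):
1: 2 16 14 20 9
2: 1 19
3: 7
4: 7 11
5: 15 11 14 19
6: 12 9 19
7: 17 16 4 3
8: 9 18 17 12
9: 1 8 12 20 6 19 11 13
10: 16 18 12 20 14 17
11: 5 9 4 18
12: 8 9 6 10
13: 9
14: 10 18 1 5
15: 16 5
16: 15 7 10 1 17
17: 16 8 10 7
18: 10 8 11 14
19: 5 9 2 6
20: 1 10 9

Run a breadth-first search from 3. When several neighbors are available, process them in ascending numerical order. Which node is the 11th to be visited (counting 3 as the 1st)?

5

Visit 3; enqueue 7 → queue [7]
Visit 7; enqueue 4, 16, 17 → queue [4, 16, 17]
Visit 4; enqueue 11 → queue [16, 17, 11]
Visit 16; enqueue 1, 10, 15 → queue [17, 11, 1, 10, 15]
Visit 17; enqueue 8 → queue [11, 1, 10, 15, 8]
Visit 11; enqueue 5, 9, 18 → queue [1, 10, 15, 8, 5, 9, 18]
Visit 1; enqueue 2, 14, 20 → queue [10, 15, 8, 5, 9, 18, 2, 14, 20]
Visit 10; enqueue 12 → queue [15, 8, 5, 9, 18, 2, 14, 20, 12]
Visit 15 → queue [8, 5, 9, 18, 2, 14, 20, 12]
Visit 8 → queue [5, 9, 18, 2, 14, 20, 12]
Visit 5; enqueue 19 → queue [9, 18, 2, 14, 20, 12, 19]
Visit 9; enqueue 6, 13 → queue [18, 2, 14, 20, 12, 19, 6, 13]
Visit 18 → queue [2, 14, 20, 12, 19, 6, 13]
Visit 2 → queue [14, 20, 12, 19, 6, 13]
Visit 14 → queue [20, 12, 19, 6, 13]
Visit 20 → queue [12, 19, 6, 13]
Visit 12 → queue [19, 6, 13]
Visit 19 → queue [6, 13]
Visit 6 → queue [13]
Visit 13 → queue []

Visit order: 3, 7, 4, 16, 17, 11, 1, 10, 15, 8, 5, 9, 18, 2, 14, 20, 12, 19, 6, 13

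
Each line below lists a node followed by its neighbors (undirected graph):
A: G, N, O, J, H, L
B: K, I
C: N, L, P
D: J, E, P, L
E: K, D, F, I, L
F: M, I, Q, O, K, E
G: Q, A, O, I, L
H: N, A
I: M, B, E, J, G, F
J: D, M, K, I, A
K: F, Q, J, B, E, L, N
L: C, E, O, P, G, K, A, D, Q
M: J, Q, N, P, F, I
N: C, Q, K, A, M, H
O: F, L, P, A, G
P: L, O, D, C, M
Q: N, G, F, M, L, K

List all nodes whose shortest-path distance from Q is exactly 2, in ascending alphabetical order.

A, B, C, D, E, H, I, J, O, P

Level 0: Q
Level 1: F, G, K, L, M, N
Level 2: A, B, C, D, E, H, I, J, O, P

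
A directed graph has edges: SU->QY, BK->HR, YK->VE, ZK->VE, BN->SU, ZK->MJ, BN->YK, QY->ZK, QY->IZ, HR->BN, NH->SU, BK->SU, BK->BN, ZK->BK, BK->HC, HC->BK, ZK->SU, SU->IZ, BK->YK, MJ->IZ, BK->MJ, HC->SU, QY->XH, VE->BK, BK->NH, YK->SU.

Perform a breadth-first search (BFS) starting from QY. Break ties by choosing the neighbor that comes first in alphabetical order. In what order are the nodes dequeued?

QY, IZ, XH, ZK, BK, MJ, SU, VE, BN, HC, HR, NH, YK

Visit QY; enqueue IZ, XH, ZK → queue [IZ, XH, ZK]
Visit IZ → queue [XH, ZK]
Visit XH → queue [ZK]
Visit ZK; enqueue BK, MJ, SU, VE → queue [BK, MJ, SU, VE]
Visit BK; enqueue BN, HC, HR, NH, YK → queue [MJ, SU, VE, BN, HC, HR, NH, YK]
Visit MJ → queue [SU, VE, BN, HC, HR, NH, YK]
Visit SU → queue [VE, BN, HC, HR, NH, YK]
Visit VE → queue [BN, HC, HR, NH, YK]
Visit BN → queue [HC, HR, NH, YK]
Visit HC → queue [HR, NH, YK]
Visit HR → queue [NH, YK]
Visit NH → queue [YK]
Visit YK → queue []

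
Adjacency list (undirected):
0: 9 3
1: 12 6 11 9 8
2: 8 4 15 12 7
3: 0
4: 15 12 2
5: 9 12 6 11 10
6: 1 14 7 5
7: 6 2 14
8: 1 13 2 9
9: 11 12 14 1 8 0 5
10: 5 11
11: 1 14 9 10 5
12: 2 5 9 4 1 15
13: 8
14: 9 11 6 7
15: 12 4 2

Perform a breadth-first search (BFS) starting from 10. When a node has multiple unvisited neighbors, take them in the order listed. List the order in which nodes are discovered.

10 -> 5 -> 11 -> 9 -> 12 -> 6 -> 1 -> 14 -> 8 -> 0 -> 2 -> 4 -> 15 -> 7 -> 13 -> 3

Visit 10; enqueue 5, 11 → queue [5, 11]
Visit 5; enqueue 9, 12, 6 → queue [11, 9, 12, 6]
Visit 11; enqueue 1, 14 → queue [9, 12, 6, 1, 14]
Visit 9; enqueue 8, 0 → queue [12, 6, 1, 14, 8, 0]
Visit 12; enqueue 2, 4, 15 → queue [6, 1, 14, 8, 0, 2, 4, 15]
Visit 6; enqueue 7 → queue [1, 14, 8, 0, 2, 4, 15, 7]
Visit 1 → queue [14, 8, 0, 2, 4, 15, 7]
Visit 14 → queue [8, 0, 2, 4, 15, 7]
Visit 8; enqueue 13 → queue [0, 2, 4, 15, 7, 13]
Visit 0; enqueue 3 → queue [2, 4, 15, 7, 13, 3]
Visit 2 → queue [4, 15, 7, 13, 3]
Visit 4 → queue [15, 7, 13, 3]
Visit 15 → queue [7, 13, 3]
Visit 7 → queue [13, 3]
Visit 13 → queue [3]
Visit 3 → queue []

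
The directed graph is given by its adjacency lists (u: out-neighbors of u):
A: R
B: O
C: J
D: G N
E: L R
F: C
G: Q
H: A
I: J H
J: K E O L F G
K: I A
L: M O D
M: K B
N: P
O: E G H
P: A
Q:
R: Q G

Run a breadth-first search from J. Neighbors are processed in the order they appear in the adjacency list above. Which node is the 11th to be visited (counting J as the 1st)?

Visit J; enqueue K, E, O, L, F, G → queue [K, E, O, L, F, G]
Visit K; enqueue I, A → queue [E, O, L, F, G, I, A]
Visit E; enqueue R → queue [O, L, F, G, I, A, R]
Visit O; enqueue H → queue [L, F, G, I, A, R, H]
Visit L; enqueue M, D → queue [F, G, I, A, R, H, M, D]
Visit F; enqueue C → queue [G, I, A, R, H, M, D, C]
Visit G; enqueue Q → queue [I, A, R, H, M, D, C, Q]
Visit I → queue [A, R, H, M, D, C, Q]
Visit A → queue [R, H, M, D, C, Q]
Visit R → queue [H, M, D, C, Q]
Visit H → queue [M, D, C, Q]
Visit M; enqueue B → queue [D, C, Q, B]
Visit D; enqueue N → queue [C, Q, B, N]
Visit C → queue [Q, B, N]
Visit Q → queue [B, N]
Visit B → queue [N]
Visit N; enqueue P → queue [P]
Visit P → queue []

Visit order: J, K, E, O, L, F, G, I, A, R, H, M, D, C, Q, B, N, P

H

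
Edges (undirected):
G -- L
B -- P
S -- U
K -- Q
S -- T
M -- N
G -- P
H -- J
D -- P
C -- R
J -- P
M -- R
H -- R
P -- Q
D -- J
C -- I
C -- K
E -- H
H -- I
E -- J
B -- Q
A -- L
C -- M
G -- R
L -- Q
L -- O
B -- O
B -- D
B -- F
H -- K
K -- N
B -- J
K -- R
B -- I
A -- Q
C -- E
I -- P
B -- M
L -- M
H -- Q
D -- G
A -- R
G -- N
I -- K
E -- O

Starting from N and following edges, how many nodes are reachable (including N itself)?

BFS from N visits: N, G, K, M, D, L, P, R, C, H, I, Q, B, J, A, O, E, F
Reachable nodes: 18 of 21 total.

18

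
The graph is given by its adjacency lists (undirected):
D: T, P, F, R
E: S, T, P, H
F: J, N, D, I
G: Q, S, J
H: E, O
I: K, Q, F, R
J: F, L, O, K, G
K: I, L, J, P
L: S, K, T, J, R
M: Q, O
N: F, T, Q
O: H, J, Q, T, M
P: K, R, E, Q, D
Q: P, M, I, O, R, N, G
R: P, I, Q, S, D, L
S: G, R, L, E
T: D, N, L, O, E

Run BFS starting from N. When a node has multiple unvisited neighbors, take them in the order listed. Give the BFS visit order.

N → F → T → Q → J → D → I → L → O → E → P → M → R → G → K → S → H

Visit N; enqueue F, T, Q → queue [F, T, Q]
Visit F; enqueue J, D, I → queue [T, Q, J, D, I]
Visit T; enqueue L, O, E → queue [Q, J, D, I, L, O, E]
Visit Q; enqueue P, M, R, G → queue [J, D, I, L, O, E, P, M, R, G]
Visit J; enqueue K → queue [D, I, L, O, E, P, M, R, G, K]
Visit D → queue [I, L, O, E, P, M, R, G, K]
Visit I → queue [L, O, E, P, M, R, G, K]
Visit L; enqueue S → queue [O, E, P, M, R, G, K, S]
Visit O; enqueue H → queue [E, P, M, R, G, K, S, H]
Visit E → queue [P, M, R, G, K, S, H]
Visit P → queue [M, R, G, K, S, H]
Visit M → queue [R, G, K, S, H]
Visit R → queue [G, K, S, H]
Visit G → queue [K, S, H]
Visit K → queue [S, H]
Visit S → queue [H]
Visit H → queue []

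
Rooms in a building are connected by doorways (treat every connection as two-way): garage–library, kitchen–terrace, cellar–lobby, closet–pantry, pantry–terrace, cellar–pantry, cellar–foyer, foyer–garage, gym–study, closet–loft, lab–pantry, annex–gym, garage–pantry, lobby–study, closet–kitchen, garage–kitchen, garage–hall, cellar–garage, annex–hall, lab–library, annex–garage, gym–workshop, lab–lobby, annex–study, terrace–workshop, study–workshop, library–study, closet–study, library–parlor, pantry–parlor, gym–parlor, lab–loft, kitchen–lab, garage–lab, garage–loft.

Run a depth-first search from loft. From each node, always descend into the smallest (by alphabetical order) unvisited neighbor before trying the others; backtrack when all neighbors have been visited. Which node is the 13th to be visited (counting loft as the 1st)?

pantry

Visit loft
loft → closet
closet → kitchen
kitchen → garage
garage → annex
annex → gym
gym → parlor
parlor → library
library → lab
lab → lobby
lobby → cellar
cellar → foyer
cellar → pantry
pantry → terrace
terrace → workshop
workshop → study
annex → hall

Visit order: loft, closet, kitchen, garage, annex, gym, parlor, library, lab, lobby, cellar, foyer, pantry, terrace, workshop, study, hall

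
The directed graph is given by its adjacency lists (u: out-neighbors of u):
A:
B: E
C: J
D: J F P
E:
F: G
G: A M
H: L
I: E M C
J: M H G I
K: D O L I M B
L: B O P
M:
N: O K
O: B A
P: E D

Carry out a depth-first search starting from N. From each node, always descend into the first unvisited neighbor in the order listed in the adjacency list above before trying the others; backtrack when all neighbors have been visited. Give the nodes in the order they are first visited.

Visit N
N → O
O → B
B → E
O → A
N → K
K → D
D → J
J → M
J → H
H → L
L → P
J → G
J → I
I → C
D → F

N, O, B, E, A, K, D, J, M, H, L, P, G, I, C, F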